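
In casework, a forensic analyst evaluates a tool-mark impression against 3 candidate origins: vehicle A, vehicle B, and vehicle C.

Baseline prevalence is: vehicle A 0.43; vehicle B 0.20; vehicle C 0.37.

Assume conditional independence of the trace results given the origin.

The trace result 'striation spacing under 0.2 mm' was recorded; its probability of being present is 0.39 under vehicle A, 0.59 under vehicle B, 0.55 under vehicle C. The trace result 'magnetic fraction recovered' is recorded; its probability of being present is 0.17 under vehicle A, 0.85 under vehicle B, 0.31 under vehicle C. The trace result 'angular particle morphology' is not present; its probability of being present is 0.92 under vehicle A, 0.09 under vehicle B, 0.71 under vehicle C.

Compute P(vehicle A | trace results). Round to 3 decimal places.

0.020

For each hypothesis, the unnormalized posterior weight is prior × product of the trace result likelihoods (using 1 − P(present | H) for each absent trace result):
  vehicle A: 0.43 × 0.39 × 0.17 × (1 − 0.92) = 0.0022807
  vehicle B: 0.20 × 0.59 × 0.85 × (1 − 0.09) = 0.091273
  vehicle C: 0.37 × 0.55 × 0.31 × (1 − 0.71) = 0.018295
Marginal likelihood of the evidence = 0.11185.
P(vehicle A | evidence) = 0.0022807 / 0.11185 ≈ 0.020.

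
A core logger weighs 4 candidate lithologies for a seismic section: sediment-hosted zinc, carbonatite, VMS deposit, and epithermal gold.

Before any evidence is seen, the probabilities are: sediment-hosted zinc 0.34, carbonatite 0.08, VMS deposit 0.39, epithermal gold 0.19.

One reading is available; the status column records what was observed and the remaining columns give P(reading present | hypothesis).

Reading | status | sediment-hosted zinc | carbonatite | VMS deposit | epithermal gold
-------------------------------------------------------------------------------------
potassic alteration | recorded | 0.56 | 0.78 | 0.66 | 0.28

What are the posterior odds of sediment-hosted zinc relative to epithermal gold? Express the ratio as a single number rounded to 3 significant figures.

3.58

Posterior odds equal prior odds times the likelihood ratio; only the two competing hypotheses matter.
  sediment-hosted zinc: 0.34 × 0.56 = 0.1904
  epithermal gold: 0.19 × 0.28 = 0.0532
Posterior odds = 0.1904 / 0.0532 ≈ 3.58.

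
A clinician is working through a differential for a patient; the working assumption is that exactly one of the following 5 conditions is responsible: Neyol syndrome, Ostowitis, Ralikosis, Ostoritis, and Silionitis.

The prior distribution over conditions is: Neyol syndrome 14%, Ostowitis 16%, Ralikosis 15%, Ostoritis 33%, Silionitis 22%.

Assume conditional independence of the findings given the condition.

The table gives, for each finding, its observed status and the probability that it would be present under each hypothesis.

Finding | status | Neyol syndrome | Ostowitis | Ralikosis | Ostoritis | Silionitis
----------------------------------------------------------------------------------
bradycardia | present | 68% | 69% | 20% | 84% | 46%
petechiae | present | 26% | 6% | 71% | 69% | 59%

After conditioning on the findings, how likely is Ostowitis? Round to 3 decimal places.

0.022

By Bayes' rule with conditional independence, the unnormalized weight for each hypothesis is prior × ∏ likelihoods:
  Neyol syndrome: 0.14 × 0.68 × 0.26 = 0.024752
  Ostowitis: 0.16 × 0.69 × 0.06 = 0.006624
  Ralikosis: 0.15 × 0.20 × 0.71 = 0.0213
  Ostoritis: 0.33 × 0.84 × 0.69 = 0.19127
  Silionitis: 0.22 × 0.46 × 0.59 = 0.059708
Marginal likelihood of the evidence = 0.30365.
P(Ostowitis | evidence) = 0.006624 / 0.30365 ≈ 0.022.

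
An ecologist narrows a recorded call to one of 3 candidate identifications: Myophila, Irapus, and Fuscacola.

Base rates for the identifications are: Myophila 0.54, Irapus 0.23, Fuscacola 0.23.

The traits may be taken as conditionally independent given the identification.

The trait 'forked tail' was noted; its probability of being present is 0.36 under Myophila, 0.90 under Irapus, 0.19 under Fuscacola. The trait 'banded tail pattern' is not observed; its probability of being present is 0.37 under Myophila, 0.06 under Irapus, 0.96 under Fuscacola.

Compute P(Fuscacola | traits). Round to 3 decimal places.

For each hypothesis, the unnormalized posterior weight is prior × product of the trait likelihoods (using 1 − P(present | H) for each absent trait):
  Myophila: 0.54 × 0.36 × (1 − 0.37) = 0.12247
  Irapus: 0.23 × 0.90 × (1 − 0.06) = 0.19458
  Fuscacola: 0.23 × 0.19 × (1 − 0.96) = 0.001748
Marginal likelihood of the evidence = 0.3188.
P(Fuscacola | evidence) = 0.001748 / 0.3188 ≈ 0.005.

0.005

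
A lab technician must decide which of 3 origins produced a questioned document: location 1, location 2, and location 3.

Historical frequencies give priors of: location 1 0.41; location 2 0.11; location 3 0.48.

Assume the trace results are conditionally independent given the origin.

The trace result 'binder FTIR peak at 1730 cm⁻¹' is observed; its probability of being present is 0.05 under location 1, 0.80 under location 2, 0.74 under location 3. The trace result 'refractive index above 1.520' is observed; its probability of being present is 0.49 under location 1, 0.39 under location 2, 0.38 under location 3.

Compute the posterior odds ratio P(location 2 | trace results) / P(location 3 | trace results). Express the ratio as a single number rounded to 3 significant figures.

Unnormalized posterior weight (prior times the trace result likelihoods) for each of the two hypotheses:
  location 2: 0.11 × 0.80 × 0.39 = 0.03432
  location 3: 0.48 × 0.74 × 0.38 = 0.13498
Posterior odds = 0.03432 / 0.13498 ≈ 0.254.

0.254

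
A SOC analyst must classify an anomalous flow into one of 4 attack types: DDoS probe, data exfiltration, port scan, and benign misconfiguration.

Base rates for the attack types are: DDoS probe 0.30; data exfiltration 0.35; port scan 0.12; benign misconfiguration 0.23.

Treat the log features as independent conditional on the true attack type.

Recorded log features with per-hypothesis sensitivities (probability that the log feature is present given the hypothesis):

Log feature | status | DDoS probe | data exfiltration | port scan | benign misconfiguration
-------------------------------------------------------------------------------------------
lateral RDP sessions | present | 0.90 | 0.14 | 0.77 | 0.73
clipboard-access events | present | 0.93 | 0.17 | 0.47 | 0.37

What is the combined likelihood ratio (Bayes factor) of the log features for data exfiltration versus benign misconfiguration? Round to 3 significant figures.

Joint likelihood of the log feature pattern under each hypothesis:
  data exfiltration: 0.14 × 0.17 = 0.0238
  benign misconfiguration: 0.73 × 0.37 = 0.2701
Bayes factor = 0.0238 / 0.2701 ≈ 0.0881

0.0881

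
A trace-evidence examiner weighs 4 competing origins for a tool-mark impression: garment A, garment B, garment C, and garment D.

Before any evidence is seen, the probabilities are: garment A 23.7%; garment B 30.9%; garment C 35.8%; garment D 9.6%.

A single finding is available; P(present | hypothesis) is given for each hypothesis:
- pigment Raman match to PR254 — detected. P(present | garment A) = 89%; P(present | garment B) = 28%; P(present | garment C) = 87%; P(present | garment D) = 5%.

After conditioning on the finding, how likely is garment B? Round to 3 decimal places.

By Bayes' rule, the unnormalized weight for each hypothesis is prior × likelihood:
  garment A: 0.237 × 0.89 = 0.21093
  garment B: 0.309 × 0.28 = 0.08652
  garment C: 0.358 × 0.87 = 0.31146
  garment D: 0.096 × 0.05 = 0.0048
Normalizing constant Z = 0.21093 + 0.08652 + 0.31146 + 0.0048 = 0.61371.
P(garment B | evidence) = 0.08652 / 0.61371 ≈ 0.141.

0.141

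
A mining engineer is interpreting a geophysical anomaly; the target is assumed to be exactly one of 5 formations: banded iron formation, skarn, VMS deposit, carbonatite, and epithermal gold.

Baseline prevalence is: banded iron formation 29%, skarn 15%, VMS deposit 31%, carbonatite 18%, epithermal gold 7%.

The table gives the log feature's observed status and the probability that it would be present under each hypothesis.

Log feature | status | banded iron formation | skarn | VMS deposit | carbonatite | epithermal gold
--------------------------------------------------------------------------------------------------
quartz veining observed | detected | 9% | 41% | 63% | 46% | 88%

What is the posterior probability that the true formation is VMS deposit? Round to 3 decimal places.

0.457

By Bayes' rule, the unnormalized weight for each hypothesis is prior × likelihood:
  banded iron formation: 0.29 × 0.09 = 0.0261
  skarn: 0.15 × 0.41 = 0.0615
  VMS deposit: 0.31 × 0.63 = 0.1953
  carbonatite: 0.18 × 0.46 = 0.0828
  epithermal gold: 0.07 × 0.88 = 0.0616
Normalizing constant Z = 0.0261 + 0.0615 + 0.1953 + 0.0828 + 0.0616 = 0.4273.
P(VMS deposit | evidence) = 0.1953 / 0.4273 ≈ 0.457.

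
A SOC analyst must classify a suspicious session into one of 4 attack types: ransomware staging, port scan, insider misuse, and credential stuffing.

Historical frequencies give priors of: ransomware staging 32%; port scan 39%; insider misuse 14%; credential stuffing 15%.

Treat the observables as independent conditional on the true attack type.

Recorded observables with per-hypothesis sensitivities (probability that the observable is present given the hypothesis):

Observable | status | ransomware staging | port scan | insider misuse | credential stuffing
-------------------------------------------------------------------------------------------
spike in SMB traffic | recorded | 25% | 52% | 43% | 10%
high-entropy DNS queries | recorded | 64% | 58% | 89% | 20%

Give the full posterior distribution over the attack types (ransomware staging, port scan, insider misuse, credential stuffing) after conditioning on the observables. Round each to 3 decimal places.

By Bayes' rule with conditional independence, the unnormalized weight for each hypothesis is prior × ∏ likelihoods:
  ransomware staging: 0.32 × 0.25 × 0.64 = 0.0512
  port scan: 0.39 × 0.52 × 0.58 = 0.11762
  insider misuse: 0.14 × 0.43 × 0.89 = 0.053578
  credential stuffing: 0.15 × 0.10 × 0.20 = 0.003
The unnormalized weights sum to 0.2254.
P(ransomware staging | evidence) = 0.0512 / 0.2254 ≈ 0.227
P(port scan | evidence) = 0.11762 / 0.2254 ≈ 0.522
P(insider misuse | evidence) = 0.053578 / 0.2254 ≈ 0.238
P(credential stuffing | evidence) = 0.003 / 0.2254 ≈ 0.013

0.227, 0.522, 0.238, 0.013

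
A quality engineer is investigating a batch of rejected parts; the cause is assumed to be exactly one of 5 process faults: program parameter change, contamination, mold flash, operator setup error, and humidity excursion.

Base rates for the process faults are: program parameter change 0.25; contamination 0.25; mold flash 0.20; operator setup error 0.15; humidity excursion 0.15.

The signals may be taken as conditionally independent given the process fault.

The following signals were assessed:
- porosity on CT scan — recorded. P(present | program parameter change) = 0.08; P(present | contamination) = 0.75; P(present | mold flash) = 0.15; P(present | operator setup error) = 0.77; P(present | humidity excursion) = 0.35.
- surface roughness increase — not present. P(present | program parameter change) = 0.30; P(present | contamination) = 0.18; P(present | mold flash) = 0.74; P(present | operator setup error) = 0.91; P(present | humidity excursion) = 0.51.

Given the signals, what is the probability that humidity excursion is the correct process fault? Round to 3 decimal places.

By Bayes' rule with conditional independence, the unnormalized weight for each hypothesis is prior × ∏ likelihoods (using 1 − P(present | H) for each absent signal):
  program parameter change: 0.25 × 0.08 × (1 − 0.30) = 0.014
  contamination: 0.25 × 0.75 × (1 − 0.18) = 0.15375
  mold flash: 0.20 × 0.15 × (1 − 0.74) = 0.0078
  operator setup error: 0.15 × 0.77 × (1 − 0.91) = 0.010395
  humidity excursion: 0.15 × 0.35 × (1 − 0.51) = 0.025725
Marginal likelihood of the evidence = 0.21167.
P(humidity excursion | evidence) = 0.025725 / 0.21167 ≈ 0.122.

0.122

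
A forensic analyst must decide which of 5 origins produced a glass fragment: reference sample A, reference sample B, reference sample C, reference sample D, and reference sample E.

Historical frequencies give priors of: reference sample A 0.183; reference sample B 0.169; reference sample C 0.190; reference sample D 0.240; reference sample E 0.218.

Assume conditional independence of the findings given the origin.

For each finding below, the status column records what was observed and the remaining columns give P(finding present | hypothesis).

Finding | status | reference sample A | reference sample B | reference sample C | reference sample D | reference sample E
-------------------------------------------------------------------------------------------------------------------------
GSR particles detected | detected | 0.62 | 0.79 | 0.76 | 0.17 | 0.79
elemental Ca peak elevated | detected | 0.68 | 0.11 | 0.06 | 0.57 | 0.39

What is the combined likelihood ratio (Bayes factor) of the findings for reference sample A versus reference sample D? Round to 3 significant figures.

4.35

The Bayes factor is the ratio of the joint likelihoods of the evidence pattern under the two hypotheses.
  reference sample A: 0.62 × 0.68 = 0.4216
  reference sample D: 0.17 × 0.57 = 0.0969
Bayes factor = 0.4216 / 0.0969 ≈ 4.35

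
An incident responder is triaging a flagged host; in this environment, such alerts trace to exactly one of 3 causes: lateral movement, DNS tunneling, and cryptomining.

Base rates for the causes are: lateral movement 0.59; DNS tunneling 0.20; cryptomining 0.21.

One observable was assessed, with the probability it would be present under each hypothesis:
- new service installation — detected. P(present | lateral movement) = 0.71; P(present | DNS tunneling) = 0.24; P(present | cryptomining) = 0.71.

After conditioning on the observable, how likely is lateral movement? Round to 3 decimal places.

For each hypothesis, the unnormalized posterior weight is prior × likelihood:
  lateral movement: 0.59 × 0.71 = 0.4189
  DNS tunneling: 0.20 × 0.24 = 0.048
  cryptomining: 0.21 × 0.71 = 0.1491
Normalizing constant Z = 0.4189 + 0.048 + 0.1491 = 0.616.
P(lateral movement | evidence) = 0.4189 / 0.616 ≈ 0.680.

0.680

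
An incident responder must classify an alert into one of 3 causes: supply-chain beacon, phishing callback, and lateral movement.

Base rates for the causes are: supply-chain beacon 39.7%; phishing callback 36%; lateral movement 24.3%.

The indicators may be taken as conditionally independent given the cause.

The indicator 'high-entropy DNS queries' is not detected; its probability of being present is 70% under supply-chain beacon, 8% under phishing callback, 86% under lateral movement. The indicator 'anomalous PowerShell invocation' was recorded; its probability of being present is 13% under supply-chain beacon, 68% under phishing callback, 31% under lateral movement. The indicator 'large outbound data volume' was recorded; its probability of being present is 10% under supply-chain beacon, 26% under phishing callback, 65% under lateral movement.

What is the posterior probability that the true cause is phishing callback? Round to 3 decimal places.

0.875

For each hypothesis, the unnormalized posterior weight is prior × product of the indicator likelihoods (using 1 − P(present | H) for each absent indicator):
  supply-chain beacon: 0.397 × (1 − 0.70) × 0.13 × 0.10 = 0.0015483
  phishing callback: 0.360 × (1 − 0.08) × 0.68 × 0.26 = 0.058556
  lateral movement: 0.243 × (1 − 0.86) × 0.31 × 0.65 = 0.006855
Normalizing constant Z = 0.0015483 + 0.058556 + 0.006855 = 0.066959.
P(phishing callback | evidence) = 0.058556 / 0.066959 ≈ 0.875.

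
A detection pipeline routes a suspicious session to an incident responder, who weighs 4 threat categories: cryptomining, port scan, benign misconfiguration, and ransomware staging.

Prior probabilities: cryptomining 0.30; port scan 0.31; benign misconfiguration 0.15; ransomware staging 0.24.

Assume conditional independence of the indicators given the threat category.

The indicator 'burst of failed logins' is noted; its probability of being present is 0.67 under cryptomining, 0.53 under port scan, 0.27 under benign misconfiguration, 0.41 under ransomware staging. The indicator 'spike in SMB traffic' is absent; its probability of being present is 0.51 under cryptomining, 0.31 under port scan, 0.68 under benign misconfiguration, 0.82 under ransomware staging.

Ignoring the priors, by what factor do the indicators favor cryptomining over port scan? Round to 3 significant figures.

The Bayes factor is the ratio of the joint likelihoods of the indicator pattern under the two hypotheses (using 1 − P(present | H) for each absent indicator).
  cryptomining: 0.67 × (1 − 0.51) = 0.3283
  port scan: 0.53 × (1 − 0.31) = 0.3657
Bayes factor = 0.3283 / 0.3657 ≈ 0.898

0.898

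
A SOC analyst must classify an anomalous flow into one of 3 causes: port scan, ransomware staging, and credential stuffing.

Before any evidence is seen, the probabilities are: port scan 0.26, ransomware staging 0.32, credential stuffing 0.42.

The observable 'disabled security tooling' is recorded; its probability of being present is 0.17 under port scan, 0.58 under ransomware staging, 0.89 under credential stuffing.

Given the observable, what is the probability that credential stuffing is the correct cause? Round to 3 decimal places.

0.619

For each hypothesis, the unnormalized posterior weight is prior × likelihood:
  port scan: 0.26 × 0.17 = 0.0442
  ransomware staging: 0.32 × 0.58 = 0.1856
  credential stuffing: 0.42 × 0.89 = 0.3738
Marginal likelihood of the evidence = 0.6036.
P(credential stuffing | evidence) = 0.3738 / 0.6036 ≈ 0.619.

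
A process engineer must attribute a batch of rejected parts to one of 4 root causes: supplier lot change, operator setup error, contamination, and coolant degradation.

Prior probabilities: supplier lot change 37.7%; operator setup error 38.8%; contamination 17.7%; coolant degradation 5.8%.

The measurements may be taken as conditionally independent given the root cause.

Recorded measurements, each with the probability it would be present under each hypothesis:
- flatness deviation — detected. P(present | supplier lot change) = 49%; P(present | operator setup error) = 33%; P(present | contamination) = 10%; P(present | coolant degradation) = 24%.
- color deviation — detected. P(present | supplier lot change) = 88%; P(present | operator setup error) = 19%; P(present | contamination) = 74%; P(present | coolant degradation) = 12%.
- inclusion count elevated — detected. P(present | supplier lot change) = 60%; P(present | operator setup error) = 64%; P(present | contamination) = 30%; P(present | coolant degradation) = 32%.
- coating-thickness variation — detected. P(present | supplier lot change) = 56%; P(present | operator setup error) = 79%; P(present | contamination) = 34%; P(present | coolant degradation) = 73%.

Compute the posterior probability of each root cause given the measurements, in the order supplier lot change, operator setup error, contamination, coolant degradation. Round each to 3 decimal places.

For each hypothesis, the unnormalized posterior weight is prior × product of the measurement likelihoods:
  supplier lot change: 0.377 × 0.49 × 0.88 × 0.60 × 0.56 = 0.054621
  operator setup error: 0.388 × 0.33 × 0.19 × 0.64 × 0.79 = 0.0123
  contamination: 0.177 × 0.10 × 0.74 × 0.30 × 0.34 = 0.001336
  coolant degradation: 0.058 × 0.24 × 0.12 × 0.32 × 0.73 = 0.00039021
Marginal likelihood of the evidence = 0.068647.
P(supplier lot change | evidence) = 0.054621 / 0.068647 ≈ 0.796
P(operator setup error | evidence) = 0.0123 / 0.068647 ≈ 0.179
P(contamination | evidence) = 0.001336 / 0.068647 ≈ 0.019
P(coolant degradation | evidence) = 0.00039021 / 0.068647 ≈ 0.006

0.796, 0.179, 0.019, 0.006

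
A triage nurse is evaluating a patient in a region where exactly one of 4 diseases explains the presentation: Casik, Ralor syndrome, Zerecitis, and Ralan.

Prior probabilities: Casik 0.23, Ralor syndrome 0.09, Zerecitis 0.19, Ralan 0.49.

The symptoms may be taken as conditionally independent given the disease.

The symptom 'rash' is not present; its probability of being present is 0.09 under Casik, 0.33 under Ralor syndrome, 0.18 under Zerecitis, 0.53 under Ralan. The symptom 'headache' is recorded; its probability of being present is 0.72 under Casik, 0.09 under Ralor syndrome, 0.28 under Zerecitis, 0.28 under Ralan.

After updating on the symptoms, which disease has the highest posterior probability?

Casik

For each hypothesis, the unnormalized posterior weight is prior × product of the symptom likelihoods (using 1 − P(present | H) for each absent symptom):
  Casik: 0.23 × (1 − 0.09) × 0.72 = 0.1507
  Ralor syndrome: 0.09 × (1 − 0.33) × 0.09 = 0.005427
  Zerecitis: 0.19 × (1 − 0.18) × 0.28 = 0.043624
  Ralan: 0.49 × (1 − 0.53) × 0.28 = 0.064484
The unnormalized weights sum to 0.26423.
P(Casik | evidence) ≈ 0.1507 / 0.26423 ≈ 0.570
P(Ralor syndrome | evidence) ≈ 0.005427 / 0.26423 ≈ 0.021
P(Zerecitis | evidence) ≈ 0.043624 / 0.26423 ≈ 0.165
P(Ralan | evidence) ≈ 0.064484 / 0.26423 ≈ 0.244
The largest is 0.570, so Casik is most probable.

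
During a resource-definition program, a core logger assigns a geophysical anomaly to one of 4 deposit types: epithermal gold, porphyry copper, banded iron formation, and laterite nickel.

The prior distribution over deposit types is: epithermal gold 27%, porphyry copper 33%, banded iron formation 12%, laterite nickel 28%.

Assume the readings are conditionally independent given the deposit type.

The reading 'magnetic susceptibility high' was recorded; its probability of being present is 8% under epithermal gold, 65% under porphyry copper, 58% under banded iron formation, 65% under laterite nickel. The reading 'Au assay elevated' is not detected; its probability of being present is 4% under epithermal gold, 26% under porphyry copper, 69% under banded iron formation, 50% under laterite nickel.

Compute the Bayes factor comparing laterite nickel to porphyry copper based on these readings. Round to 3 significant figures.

The Bayes factor is the ratio of the joint likelihoods of the reading pattern under the two hypotheses (using 1 − P(present | H) for each absent reading).
  laterite nickel: 0.65 × (1 − 0.50) = 0.325
  porphyry copper: 0.65 × (1 − 0.26) = 0.481
Bayes factor = 0.325 / 0.481 ≈ 0.676

0.676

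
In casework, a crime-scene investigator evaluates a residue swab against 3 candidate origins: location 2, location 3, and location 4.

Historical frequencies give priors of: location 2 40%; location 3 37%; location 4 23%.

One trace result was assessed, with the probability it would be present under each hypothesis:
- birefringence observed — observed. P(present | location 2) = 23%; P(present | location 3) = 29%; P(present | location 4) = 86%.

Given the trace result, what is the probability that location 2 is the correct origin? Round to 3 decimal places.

For each hypothesis, the unnormalized posterior weight is prior × likelihood:
  location 2: 0.40 × 0.23 = 0.092
  location 3: 0.37 × 0.29 = 0.1073
  location 4: 0.23 × 0.86 = 0.1978
Normalizing constant Z = 0.092 + 0.1073 + 0.1978 = 0.3971.
P(location 2 | evidence) = 0.092 / 0.3971 ≈ 0.232.

0.232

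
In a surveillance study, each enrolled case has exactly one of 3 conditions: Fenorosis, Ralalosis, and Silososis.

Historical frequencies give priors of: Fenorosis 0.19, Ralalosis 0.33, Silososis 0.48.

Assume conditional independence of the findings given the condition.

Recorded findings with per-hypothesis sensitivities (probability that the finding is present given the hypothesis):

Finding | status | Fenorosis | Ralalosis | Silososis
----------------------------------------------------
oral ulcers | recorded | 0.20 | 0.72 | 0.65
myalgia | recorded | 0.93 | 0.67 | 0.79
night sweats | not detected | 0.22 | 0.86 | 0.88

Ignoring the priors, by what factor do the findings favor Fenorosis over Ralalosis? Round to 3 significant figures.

2.15

Take the product of per-finding likelihoods under each hypothesis (using 1 − P(present | H) for each absent finding), then divide.
  Fenorosis: 0.20 × 0.93 × (1 − 0.22) = 0.14508
  Ralalosis: 0.72 × 0.67 × (1 − 0.86) = 0.067536
Bayes factor = 0.14508 / 0.067536 ≈ 2.15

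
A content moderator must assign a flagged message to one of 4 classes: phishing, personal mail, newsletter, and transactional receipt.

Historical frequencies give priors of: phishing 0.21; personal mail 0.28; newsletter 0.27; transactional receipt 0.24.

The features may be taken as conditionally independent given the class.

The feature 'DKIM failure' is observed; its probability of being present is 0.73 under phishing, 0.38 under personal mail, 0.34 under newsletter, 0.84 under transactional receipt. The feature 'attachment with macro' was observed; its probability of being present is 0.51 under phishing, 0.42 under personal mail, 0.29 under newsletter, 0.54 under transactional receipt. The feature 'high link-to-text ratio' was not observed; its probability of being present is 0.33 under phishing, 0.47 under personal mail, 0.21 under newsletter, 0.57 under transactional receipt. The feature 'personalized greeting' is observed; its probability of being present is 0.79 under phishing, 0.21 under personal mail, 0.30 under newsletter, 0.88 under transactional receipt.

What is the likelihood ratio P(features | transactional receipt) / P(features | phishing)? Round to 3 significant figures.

0.871

Take the product of per-feature likelihoods under each hypothesis (using 1 − P(present | H) for each absent feature), then divide.
  transactional receipt: 0.84 × 0.54 × (1 − 0.57) × 0.88 = 0.17164
  phishing: 0.73 × 0.51 × (1 − 0.33) × 0.79 = 0.19706
Bayes factor = 0.17164 / 0.19706 ≈ 0.871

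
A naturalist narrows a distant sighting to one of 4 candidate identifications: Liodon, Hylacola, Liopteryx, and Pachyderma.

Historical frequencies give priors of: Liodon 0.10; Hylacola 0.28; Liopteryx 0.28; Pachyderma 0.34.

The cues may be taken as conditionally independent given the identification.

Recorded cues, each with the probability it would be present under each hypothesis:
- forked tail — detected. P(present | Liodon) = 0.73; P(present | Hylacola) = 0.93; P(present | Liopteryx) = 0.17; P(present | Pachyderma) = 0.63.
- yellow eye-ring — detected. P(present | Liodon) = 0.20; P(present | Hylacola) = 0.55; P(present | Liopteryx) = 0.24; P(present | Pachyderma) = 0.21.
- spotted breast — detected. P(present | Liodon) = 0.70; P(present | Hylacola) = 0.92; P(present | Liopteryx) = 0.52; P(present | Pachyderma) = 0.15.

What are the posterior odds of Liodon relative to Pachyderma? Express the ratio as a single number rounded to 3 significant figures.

1.51

Unnormalized posterior weight (prior times the cue likelihoods) for each of the two hypotheses:
  Liodon: 0.10 × 0.73 × 0.20 × 0.70 = 0.01022
  Pachyderma: 0.34 × 0.63 × 0.21 × 0.15 = 0.0067473
Posterior odds = 0.01022 / 0.0067473 ≈ 1.51.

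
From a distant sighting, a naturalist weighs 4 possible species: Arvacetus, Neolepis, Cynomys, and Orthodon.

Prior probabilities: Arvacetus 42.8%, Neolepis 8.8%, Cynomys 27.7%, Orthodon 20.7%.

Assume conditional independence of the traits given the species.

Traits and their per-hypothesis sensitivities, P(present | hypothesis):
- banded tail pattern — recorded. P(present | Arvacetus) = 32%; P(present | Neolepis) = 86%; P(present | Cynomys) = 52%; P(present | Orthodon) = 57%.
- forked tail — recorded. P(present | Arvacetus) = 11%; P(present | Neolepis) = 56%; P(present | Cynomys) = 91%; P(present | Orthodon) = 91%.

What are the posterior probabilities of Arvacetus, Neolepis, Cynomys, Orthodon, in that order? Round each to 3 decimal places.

0.051, 0.143, 0.443, 0.363

Multiply each prior by the joint likelihood of the trait pattern:
  Arvacetus: 0.428 × 0.32 × 0.11 = 0.015066
  Neolepis: 0.088 × 0.86 × 0.56 = 0.042381
  Cynomys: 0.277 × 0.52 × 0.91 = 0.13108
  Orthodon: 0.207 × 0.57 × 0.91 = 0.10737
Marginal likelihood of the evidence = 0.29589.
P(Arvacetus | evidence) = 0.015066 / 0.29589 ≈ 0.051
P(Neolepis | evidence) = 0.042381 / 0.29589 ≈ 0.143
P(Cynomys | evidence) = 0.13108 / 0.29589 ≈ 0.443
P(Orthodon | evidence) = 0.10737 / 0.29589 ≈ 0.363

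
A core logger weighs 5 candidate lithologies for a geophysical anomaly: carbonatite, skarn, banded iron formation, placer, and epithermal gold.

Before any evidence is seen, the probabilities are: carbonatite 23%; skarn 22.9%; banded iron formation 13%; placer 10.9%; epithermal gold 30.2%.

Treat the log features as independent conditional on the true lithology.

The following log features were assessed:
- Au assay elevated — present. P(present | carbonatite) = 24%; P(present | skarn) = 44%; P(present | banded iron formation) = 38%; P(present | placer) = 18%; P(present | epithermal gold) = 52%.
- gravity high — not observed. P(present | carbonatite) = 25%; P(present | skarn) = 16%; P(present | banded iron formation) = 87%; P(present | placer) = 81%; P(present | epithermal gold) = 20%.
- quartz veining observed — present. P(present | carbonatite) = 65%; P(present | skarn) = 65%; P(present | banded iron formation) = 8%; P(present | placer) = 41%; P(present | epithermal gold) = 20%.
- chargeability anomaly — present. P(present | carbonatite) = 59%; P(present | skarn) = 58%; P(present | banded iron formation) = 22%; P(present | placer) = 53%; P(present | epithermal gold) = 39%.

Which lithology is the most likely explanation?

For each hypothesis, the unnormalized posterior weight is prior × product of the log feature likelihoods (using 1 − P(present | H) for each absent log feature):
  carbonatite: 0.230 × 0.24 × (1 − 0.25) × 0.65 × 0.59 = 0.015877
  skarn: 0.229 × 0.44 × (1 − 0.16) × 0.65 × 0.58 = 0.031909
  banded iron formation: 0.130 × 0.38 × (1 − 0.87) × 0.08 × 0.22 = 0.00011303
  placer: 0.109 × 0.18 × (1 − 0.81) × 0.41 × 0.53 = 0.00081005
  epithermal gold: 0.302 × 0.52 × (1 − 0.20) × 0.20 × 0.39 = 0.0097993
Normalizing constant Z = 0.015877 + 0.031909 + 0.00011303 + 0.00081005 + 0.0097993 = 0.058508.
P(carbonatite | evidence) ≈ 0.015877 / 0.058508 ≈ 0.271
P(skarn | evidence) ≈ 0.031909 / 0.058508 ≈ 0.545
P(banded iron formation | evidence) ≈ 0.00011303 / 0.058508 ≈ 0.002
P(placer | evidence) ≈ 0.00081005 / 0.058508 ≈ 0.014
P(epithermal gold | evidence) ≈ 0.0097993 / 0.058508 ≈ 0.167
The largest is 0.545, so skarn is most probable.

skarn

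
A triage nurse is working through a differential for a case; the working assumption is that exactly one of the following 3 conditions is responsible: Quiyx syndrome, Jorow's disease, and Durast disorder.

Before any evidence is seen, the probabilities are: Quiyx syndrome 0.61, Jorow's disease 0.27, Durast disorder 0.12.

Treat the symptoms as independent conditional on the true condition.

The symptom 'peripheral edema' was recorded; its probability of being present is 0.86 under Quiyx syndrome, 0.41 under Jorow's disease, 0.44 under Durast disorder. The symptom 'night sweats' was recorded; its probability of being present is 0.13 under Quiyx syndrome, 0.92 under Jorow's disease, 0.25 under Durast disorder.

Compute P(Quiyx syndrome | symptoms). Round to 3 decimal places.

For each hypothesis, the unnormalized posterior weight is prior × product of the symptom likelihoods:
  Quiyx syndrome: 0.61 × 0.86 × 0.13 = 0.068198
  Jorow's disease: 0.27 × 0.41 × 0.92 = 0.10184
  Durast disorder: 0.12 × 0.44 × 0.25 = 0.0132
Marginal likelihood of the evidence = 0.18324.
P(Quiyx syndrome | evidence) = 0.068198 / 0.18324 ≈ 0.372.

0.372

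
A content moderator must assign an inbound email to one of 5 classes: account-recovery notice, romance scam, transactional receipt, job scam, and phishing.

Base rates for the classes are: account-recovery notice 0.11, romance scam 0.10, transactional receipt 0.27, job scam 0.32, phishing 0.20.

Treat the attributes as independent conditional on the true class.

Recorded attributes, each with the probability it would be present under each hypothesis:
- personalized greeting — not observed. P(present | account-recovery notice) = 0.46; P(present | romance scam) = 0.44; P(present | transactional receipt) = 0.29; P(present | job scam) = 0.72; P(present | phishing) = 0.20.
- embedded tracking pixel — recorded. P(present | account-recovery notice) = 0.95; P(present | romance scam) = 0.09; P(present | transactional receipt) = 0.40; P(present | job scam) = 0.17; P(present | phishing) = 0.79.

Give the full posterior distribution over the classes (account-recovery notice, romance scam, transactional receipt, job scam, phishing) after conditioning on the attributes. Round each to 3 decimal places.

0.202, 0.018, 0.274, 0.054, 0.452

For each hypothesis, the unnormalized posterior weight is prior × product of the attribute likelihoods (using 1 − P(present | H) for each absent attribute):
  account-recovery notice: 0.11 × (1 − 0.46) × 0.95 = 0.05643
  romance scam: 0.10 × (1 − 0.44) × 0.09 = 0.00504
  transactional receipt: 0.27 × (1 − 0.29) × 0.40 = 0.07668
  job scam: 0.32 × (1 − 0.72) × 0.17 = 0.015232
  phishing: 0.20 × (1 − 0.20) × 0.79 = 0.1264
Marginal likelihood of the evidence = 0.27978.
P(account-recovery notice | evidence) = 0.05643 / 0.27978 ≈ 0.202
P(romance scam | evidence) = 0.00504 / 0.27978 ≈ 0.018
P(transactional receipt | evidence) = 0.07668 / 0.27978 ≈ 0.274
P(job scam | evidence) = 0.015232 / 0.27978 ≈ 0.054
P(phishing | evidence) = 0.1264 / 0.27978 ≈ 0.452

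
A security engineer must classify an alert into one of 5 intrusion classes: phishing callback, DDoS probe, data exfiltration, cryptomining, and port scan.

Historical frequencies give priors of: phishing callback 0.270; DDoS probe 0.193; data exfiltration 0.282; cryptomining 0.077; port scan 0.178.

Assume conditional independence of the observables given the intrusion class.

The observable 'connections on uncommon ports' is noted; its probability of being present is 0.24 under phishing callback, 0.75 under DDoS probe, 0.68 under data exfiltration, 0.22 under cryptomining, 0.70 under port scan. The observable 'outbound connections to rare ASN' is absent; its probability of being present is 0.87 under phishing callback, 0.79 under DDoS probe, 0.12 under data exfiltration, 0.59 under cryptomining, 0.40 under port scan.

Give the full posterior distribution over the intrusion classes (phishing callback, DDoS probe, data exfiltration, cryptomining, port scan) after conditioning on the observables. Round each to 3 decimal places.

0.029, 0.105, 0.583, 0.024, 0.258

Multiply each prior by the joint likelihood of the observable pattern (using 1 − P(present | H) for each absent observable):
  phishing callback: 0.270 × 0.24 × (1 − 0.87) = 0.008424
  DDoS probe: 0.193 × 0.75 × (1 − 0.79) = 0.030397
  data exfiltration: 0.282 × 0.68 × (1 − 0.12) = 0.16875
  cryptomining: 0.077 × 0.22 × (1 − 0.59) = 0.0069454
  port scan: 0.178 × 0.70 × (1 − 0.40) = 0.07476
Normalizing constant Z = 0.008424 + 0.030397 + 0.16875 + 0.0069454 + 0.07476 = 0.28928.
P(phishing callback | evidence) = 0.008424 / 0.28928 ≈ 0.029
P(DDoS probe | evidence) = 0.030397 / 0.28928 ≈ 0.105
P(data exfiltration | evidence) = 0.16875 / 0.28928 ≈ 0.583
P(cryptomining | evidence) = 0.0069454 / 0.28928 ≈ 0.024
P(port scan | evidence) = 0.07476 / 0.28928 ≈ 0.258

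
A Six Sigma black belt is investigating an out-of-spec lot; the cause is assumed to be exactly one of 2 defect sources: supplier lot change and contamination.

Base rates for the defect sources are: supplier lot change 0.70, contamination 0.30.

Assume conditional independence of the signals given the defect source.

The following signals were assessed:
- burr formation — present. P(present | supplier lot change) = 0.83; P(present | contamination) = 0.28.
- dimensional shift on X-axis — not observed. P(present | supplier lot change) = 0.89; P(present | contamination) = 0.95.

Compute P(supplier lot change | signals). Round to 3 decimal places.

For each hypothesis, the unnormalized posterior weight is prior × product of the signal likelihoods (using 1 − P(present | H) for each absent signal):
  supplier lot change: 0.70 × 0.83 × (1 − 0.89) = 0.06391
  contamination: 0.30 × 0.28 × (1 − 0.95) = 0.0042
Normalizing constant Z = 0.06391 + 0.0042 = 0.06811.
P(supplier lot change | evidence) = 0.06391 / 0.06811 ≈ 0.938.

0.938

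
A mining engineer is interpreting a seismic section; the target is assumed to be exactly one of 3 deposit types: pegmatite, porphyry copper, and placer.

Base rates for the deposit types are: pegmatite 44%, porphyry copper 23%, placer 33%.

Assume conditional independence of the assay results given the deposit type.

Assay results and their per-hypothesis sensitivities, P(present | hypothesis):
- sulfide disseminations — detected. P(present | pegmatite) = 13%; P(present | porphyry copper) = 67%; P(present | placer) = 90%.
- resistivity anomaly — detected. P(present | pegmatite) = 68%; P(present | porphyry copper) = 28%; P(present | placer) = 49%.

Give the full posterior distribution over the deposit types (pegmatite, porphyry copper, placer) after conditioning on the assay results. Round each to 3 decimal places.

0.171, 0.190, 0.639

Multiply each prior by the joint likelihood of the assay result pattern:
  pegmatite: 0.44 × 0.13 × 0.68 = 0.038896
  porphyry copper: 0.23 × 0.67 × 0.28 = 0.043148
  placer: 0.33 × 0.90 × 0.49 = 0.14553
The unnormalized weights sum to 0.22757.
P(pegmatite | evidence) = 0.038896 / 0.22757 ≈ 0.171
P(porphyry copper | evidence) = 0.043148 / 0.22757 ≈ 0.190
P(placer | evidence) = 0.14553 / 0.22757 ≈ 0.639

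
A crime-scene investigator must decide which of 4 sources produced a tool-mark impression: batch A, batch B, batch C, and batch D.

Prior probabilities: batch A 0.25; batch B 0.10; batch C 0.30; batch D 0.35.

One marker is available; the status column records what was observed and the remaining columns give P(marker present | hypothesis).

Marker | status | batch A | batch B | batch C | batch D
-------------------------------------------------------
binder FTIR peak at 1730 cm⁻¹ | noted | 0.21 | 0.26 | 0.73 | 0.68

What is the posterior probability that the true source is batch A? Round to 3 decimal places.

0.098

By Bayes' rule, the unnormalized weight for each hypothesis is prior × likelihood:
  batch A: 0.25 × 0.21 = 0.0525
  batch B: 0.10 × 0.26 = 0.026
  batch C: 0.30 × 0.73 = 0.219
  batch D: 0.35 × 0.68 = 0.238
Marginal likelihood of the evidence = 0.5355.
P(batch A | evidence) = 0.0525 / 0.5355 ≈ 0.098.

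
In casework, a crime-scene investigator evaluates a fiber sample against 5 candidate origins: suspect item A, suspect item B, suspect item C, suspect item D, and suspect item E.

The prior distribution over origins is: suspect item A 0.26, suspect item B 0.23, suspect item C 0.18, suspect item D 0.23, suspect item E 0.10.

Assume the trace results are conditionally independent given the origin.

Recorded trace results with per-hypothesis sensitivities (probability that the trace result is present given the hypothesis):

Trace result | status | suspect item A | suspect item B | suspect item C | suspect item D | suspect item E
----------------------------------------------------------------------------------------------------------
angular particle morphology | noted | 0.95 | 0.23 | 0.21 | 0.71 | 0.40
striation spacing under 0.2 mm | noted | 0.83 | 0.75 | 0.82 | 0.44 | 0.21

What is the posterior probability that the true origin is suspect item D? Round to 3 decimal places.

By Bayes' rule with conditional independence, the unnormalized weight for each hypothesis is prior × ∏ likelihoods:
  suspect item A: 0.26 × 0.95 × 0.83 = 0.20501
  suspect item B: 0.23 × 0.23 × 0.75 = 0.039675
  suspect item C: 0.18 × 0.21 × 0.82 = 0.030996
  suspect item D: 0.23 × 0.71 × 0.44 = 0.071852
  suspect item E: 0.10 × 0.40 × 0.21 = 0.0084
The unnormalized weights sum to 0.35593.
P(suspect item D | evidence) = 0.071852 / 0.35593 ≈ 0.202.

0.202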